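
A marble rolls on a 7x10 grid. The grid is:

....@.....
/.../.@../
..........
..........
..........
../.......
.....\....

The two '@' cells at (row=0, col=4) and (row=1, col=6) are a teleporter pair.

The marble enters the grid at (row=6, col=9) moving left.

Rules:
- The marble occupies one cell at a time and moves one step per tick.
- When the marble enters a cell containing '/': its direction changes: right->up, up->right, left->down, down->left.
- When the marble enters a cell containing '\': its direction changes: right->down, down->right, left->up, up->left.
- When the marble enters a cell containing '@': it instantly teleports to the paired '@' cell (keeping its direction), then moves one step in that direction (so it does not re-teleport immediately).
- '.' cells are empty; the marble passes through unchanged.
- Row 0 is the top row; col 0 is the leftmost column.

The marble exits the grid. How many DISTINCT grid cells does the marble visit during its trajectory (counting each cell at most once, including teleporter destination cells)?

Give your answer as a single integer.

Answer: 11

Derivation:
Step 1: enter (6,9), '.' pass, move left to (6,8)
Step 2: enter (6,8), '.' pass, move left to (6,7)
Step 3: enter (6,7), '.' pass, move left to (6,6)
Step 4: enter (6,6), '.' pass, move left to (6,5)
Step 5: enter (6,5), '\' deflects left->up, move up to (5,5)
Step 6: enter (5,5), '.' pass, move up to (4,5)
Step 7: enter (4,5), '.' pass, move up to (3,5)
Step 8: enter (3,5), '.' pass, move up to (2,5)
Step 9: enter (2,5), '.' pass, move up to (1,5)
Step 10: enter (1,5), '.' pass, move up to (0,5)
Step 11: enter (0,5), '.' pass, move up to (-1,5)
Step 12: at (-1,5) — EXIT via top edge, pos 5
Distinct cells visited: 11 (path length 11)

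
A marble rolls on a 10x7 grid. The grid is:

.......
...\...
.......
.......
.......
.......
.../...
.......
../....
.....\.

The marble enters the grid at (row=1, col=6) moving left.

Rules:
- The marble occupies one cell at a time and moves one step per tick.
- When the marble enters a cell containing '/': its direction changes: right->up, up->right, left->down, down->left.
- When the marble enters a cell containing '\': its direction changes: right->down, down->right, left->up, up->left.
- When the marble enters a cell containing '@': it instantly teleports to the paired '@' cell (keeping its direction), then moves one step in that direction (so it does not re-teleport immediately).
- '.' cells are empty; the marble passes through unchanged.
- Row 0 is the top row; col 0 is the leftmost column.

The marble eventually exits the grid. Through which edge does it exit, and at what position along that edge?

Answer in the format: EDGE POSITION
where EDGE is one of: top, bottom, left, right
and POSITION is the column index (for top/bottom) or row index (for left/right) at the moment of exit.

Step 1: enter (1,6), '.' pass, move left to (1,5)
Step 2: enter (1,5), '.' pass, move left to (1,4)
Step 3: enter (1,4), '.' pass, move left to (1,3)
Step 4: enter (1,3), '\' deflects left->up, move up to (0,3)
Step 5: enter (0,3), '.' pass, move up to (-1,3)
Step 6: at (-1,3) — EXIT via top edge, pos 3

Answer: top 3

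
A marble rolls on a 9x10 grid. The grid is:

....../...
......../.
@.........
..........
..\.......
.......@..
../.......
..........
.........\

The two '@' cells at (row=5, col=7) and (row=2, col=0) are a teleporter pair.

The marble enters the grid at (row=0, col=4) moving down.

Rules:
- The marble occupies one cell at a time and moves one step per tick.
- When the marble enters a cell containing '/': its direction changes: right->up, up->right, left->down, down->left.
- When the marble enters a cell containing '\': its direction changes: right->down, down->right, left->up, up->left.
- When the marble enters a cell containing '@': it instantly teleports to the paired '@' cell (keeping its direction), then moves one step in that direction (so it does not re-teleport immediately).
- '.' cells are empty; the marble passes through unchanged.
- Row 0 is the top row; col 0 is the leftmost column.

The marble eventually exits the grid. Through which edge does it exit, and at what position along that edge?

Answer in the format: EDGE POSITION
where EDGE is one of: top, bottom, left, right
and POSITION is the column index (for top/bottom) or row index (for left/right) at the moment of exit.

Step 1: enter (0,4), '.' pass, move down to (1,4)
Step 2: enter (1,4), '.' pass, move down to (2,4)
Step 3: enter (2,4), '.' pass, move down to (3,4)
Step 4: enter (3,4), '.' pass, move down to (4,4)
Step 5: enter (4,4), '.' pass, move down to (5,4)
Step 6: enter (5,4), '.' pass, move down to (6,4)
Step 7: enter (6,4), '.' pass, move down to (7,4)
Step 8: enter (7,4), '.' pass, move down to (8,4)
Step 9: enter (8,4), '.' pass, move down to (9,4)
Step 10: at (9,4) — EXIT via bottom edge, pos 4

Answer: bottom 4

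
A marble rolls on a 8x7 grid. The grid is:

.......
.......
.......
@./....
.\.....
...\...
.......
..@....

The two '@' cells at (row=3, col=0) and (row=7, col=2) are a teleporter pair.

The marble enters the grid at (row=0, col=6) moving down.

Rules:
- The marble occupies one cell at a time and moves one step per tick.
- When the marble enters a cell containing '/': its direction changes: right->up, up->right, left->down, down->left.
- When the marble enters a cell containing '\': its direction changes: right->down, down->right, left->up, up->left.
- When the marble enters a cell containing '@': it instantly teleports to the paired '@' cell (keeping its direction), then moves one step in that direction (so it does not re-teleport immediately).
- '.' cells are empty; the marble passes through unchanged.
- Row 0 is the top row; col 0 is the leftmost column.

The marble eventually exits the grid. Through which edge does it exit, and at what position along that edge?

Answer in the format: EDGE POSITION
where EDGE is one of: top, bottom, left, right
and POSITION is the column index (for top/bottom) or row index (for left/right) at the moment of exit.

Step 1: enter (0,6), '.' pass, move down to (1,6)
Step 2: enter (1,6), '.' pass, move down to (2,6)
Step 3: enter (2,6), '.' pass, move down to (3,6)
Step 4: enter (3,6), '.' pass, move down to (4,6)
Step 5: enter (4,6), '.' pass, move down to (5,6)
Step 6: enter (5,6), '.' pass, move down to (6,6)
Step 7: enter (6,6), '.' pass, move down to (7,6)
Step 8: enter (7,6), '.' pass, move down to (8,6)
Step 9: at (8,6) — EXIT via bottom edge, pos 6

Answer: bottom 6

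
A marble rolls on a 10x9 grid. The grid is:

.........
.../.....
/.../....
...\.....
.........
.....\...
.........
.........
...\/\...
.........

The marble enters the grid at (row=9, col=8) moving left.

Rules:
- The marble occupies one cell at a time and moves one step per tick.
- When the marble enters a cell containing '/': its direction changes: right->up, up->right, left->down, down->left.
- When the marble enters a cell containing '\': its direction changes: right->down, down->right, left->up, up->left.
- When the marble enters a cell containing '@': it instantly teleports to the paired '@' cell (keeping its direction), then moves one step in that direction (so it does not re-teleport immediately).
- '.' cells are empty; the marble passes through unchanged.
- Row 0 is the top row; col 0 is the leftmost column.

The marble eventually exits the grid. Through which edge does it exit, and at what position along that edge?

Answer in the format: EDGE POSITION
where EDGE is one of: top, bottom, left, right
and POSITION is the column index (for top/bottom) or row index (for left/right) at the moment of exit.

Step 1: enter (9,8), '.' pass, move left to (9,7)
Step 2: enter (9,7), '.' pass, move left to (9,6)
Step 3: enter (9,6), '.' pass, move left to (9,5)
Step 4: enter (9,5), '.' pass, move left to (9,4)
Step 5: enter (9,4), '.' pass, move left to (9,3)
Step 6: enter (9,3), '.' pass, move left to (9,2)
Step 7: enter (9,2), '.' pass, move left to (9,1)
Step 8: enter (9,1), '.' pass, move left to (9,0)
Step 9: enter (9,0), '.' pass, move left to (9,-1)
Step 10: at (9,-1) — EXIT via left edge, pos 9

Answer: left 9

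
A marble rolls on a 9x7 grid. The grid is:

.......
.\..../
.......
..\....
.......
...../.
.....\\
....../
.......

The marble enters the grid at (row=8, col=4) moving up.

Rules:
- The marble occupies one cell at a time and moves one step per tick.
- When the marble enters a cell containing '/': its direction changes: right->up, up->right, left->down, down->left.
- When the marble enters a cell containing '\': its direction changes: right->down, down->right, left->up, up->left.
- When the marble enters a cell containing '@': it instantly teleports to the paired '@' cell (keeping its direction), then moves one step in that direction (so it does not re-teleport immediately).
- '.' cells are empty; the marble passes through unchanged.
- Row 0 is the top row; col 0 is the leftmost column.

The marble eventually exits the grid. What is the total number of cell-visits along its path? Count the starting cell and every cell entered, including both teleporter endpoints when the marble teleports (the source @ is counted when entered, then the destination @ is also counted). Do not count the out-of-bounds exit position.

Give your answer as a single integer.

Answer: 9

Derivation:
Step 1: enter (8,4), '.' pass, move up to (7,4)
Step 2: enter (7,4), '.' pass, move up to (6,4)
Step 3: enter (6,4), '.' pass, move up to (5,4)
Step 4: enter (5,4), '.' pass, move up to (4,4)
Step 5: enter (4,4), '.' pass, move up to (3,4)
Step 6: enter (3,4), '.' pass, move up to (2,4)
Step 7: enter (2,4), '.' pass, move up to (1,4)
Step 8: enter (1,4), '.' pass, move up to (0,4)
Step 9: enter (0,4), '.' pass, move up to (-1,4)
Step 10: at (-1,4) — EXIT via top edge, pos 4
Path length (cell visits): 9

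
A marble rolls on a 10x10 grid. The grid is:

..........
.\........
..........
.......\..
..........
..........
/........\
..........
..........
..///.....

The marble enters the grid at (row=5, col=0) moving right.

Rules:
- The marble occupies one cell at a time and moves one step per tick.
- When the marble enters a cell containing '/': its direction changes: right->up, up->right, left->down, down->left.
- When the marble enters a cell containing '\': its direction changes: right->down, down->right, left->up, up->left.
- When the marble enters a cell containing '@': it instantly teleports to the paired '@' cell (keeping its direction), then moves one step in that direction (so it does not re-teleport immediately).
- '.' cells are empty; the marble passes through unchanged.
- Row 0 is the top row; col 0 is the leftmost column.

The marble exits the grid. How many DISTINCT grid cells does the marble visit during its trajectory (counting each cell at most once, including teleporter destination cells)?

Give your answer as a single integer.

Step 1: enter (5,0), '.' pass, move right to (5,1)
Step 2: enter (5,1), '.' pass, move right to (5,2)
Step 3: enter (5,2), '.' pass, move right to (5,3)
Step 4: enter (5,3), '.' pass, move right to (5,4)
Step 5: enter (5,4), '.' pass, move right to (5,5)
Step 6: enter (5,5), '.' pass, move right to (5,6)
Step 7: enter (5,6), '.' pass, move right to (5,7)
Step 8: enter (5,7), '.' pass, move right to (5,8)
Step 9: enter (5,8), '.' pass, move right to (5,9)
Step 10: enter (5,9), '.' pass, move right to (5,10)
Step 11: at (5,10) — EXIT via right edge, pos 5
Distinct cells visited: 10 (path length 10)

Answer: 10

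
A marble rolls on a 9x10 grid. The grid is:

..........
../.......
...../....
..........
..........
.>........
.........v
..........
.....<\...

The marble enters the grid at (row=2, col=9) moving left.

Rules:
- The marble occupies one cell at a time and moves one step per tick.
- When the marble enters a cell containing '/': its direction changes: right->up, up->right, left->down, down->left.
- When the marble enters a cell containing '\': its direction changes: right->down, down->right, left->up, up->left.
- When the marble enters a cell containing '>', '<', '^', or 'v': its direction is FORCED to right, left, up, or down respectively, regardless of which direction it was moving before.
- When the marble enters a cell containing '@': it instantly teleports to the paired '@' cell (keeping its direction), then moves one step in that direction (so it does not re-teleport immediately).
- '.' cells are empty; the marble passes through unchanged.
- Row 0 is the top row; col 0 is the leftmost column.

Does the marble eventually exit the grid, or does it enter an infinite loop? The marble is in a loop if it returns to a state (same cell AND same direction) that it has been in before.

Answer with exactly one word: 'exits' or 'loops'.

Step 1: enter (2,9), '.' pass, move left to (2,8)
Step 2: enter (2,8), '.' pass, move left to (2,7)
Step 3: enter (2,7), '.' pass, move left to (2,6)
Step 4: enter (2,6), '.' pass, move left to (2,5)
Step 5: enter (2,5), '/' deflects left->down, move down to (3,5)
Step 6: enter (3,5), '.' pass, move down to (4,5)
Step 7: enter (4,5), '.' pass, move down to (5,5)
Step 8: enter (5,5), '.' pass, move down to (6,5)
Step 9: enter (6,5), '.' pass, move down to (7,5)
Step 10: enter (7,5), '.' pass, move down to (8,5)
Step 11: enter (8,5), '<' forces down->left, move left to (8,4)
Step 12: enter (8,4), '.' pass, move left to (8,3)
Step 13: enter (8,3), '.' pass, move left to (8,2)
Step 14: enter (8,2), '.' pass, move left to (8,1)
Step 15: enter (8,1), '.' pass, move left to (8,0)
Step 16: enter (8,0), '.' pass, move left to (8,-1)
Step 17: at (8,-1) — EXIT via left edge, pos 8

Answer: exits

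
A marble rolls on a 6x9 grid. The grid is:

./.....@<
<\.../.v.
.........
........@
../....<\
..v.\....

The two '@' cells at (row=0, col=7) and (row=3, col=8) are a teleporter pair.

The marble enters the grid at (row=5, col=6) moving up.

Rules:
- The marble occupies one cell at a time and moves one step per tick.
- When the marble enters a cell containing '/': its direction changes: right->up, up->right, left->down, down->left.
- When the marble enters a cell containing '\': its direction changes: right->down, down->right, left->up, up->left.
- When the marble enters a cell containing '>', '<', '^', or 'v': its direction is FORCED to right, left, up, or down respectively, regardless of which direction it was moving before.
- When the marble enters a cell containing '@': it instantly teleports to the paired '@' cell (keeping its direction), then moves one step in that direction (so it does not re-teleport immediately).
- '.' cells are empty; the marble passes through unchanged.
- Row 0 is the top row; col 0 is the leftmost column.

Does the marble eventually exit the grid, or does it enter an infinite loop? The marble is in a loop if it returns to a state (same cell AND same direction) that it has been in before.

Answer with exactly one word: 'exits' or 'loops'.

Step 1: enter (5,6), '.' pass, move up to (4,6)
Step 2: enter (4,6), '.' pass, move up to (3,6)
Step 3: enter (3,6), '.' pass, move up to (2,6)
Step 4: enter (2,6), '.' pass, move up to (1,6)
Step 5: enter (1,6), '.' pass, move up to (0,6)
Step 6: enter (0,6), '.' pass, move up to (-1,6)
Step 7: at (-1,6) — EXIT via top edge, pos 6

Answer: exits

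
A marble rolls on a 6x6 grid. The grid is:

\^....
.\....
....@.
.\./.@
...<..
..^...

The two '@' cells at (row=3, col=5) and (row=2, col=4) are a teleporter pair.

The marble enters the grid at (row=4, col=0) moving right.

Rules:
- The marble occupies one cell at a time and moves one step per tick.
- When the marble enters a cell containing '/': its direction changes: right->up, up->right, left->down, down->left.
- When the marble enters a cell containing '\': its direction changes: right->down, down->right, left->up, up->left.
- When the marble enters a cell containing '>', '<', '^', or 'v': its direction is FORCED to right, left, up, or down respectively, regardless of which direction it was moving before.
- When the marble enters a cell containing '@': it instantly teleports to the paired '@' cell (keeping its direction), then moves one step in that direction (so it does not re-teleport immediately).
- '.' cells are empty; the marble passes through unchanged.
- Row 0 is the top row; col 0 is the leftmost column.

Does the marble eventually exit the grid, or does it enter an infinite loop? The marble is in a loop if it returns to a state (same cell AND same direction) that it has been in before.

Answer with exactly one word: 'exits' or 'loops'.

Answer: exits

Derivation:
Step 1: enter (4,0), '.' pass, move right to (4,1)
Step 2: enter (4,1), '.' pass, move right to (4,2)
Step 3: enter (4,2), '.' pass, move right to (4,3)
Step 4: enter (4,3), '<' forces right->left, move left to (4,2)
Step 5: enter (4,2), '.' pass, move left to (4,1)
Step 6: enter (4,1), '.' pass, move left to (4,0)
Step 7: enter (4,0), '.' pass, move left to (4,-1)
Step 8: at (4,-1) — EXIT via left edge, pos 4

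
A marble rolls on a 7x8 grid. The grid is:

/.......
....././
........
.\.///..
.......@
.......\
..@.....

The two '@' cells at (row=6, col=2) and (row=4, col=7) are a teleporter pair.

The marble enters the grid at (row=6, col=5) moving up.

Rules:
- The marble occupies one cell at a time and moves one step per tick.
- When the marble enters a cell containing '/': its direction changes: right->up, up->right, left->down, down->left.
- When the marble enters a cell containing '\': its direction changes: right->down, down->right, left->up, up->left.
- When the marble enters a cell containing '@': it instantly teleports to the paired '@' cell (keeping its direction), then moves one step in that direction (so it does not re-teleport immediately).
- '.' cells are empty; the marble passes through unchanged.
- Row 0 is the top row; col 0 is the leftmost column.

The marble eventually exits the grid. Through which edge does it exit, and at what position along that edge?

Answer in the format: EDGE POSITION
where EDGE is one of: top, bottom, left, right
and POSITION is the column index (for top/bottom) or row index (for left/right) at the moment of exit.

Answer: right 3

Derivation:
Step 1: enter (6,5), '.' pass, move up to (5,5)
Step 2: enter (5,5), '.' pass, move up to (4,5)
Step 3: enter (4,5), '.' pass, move up to (3,5)
Step 4: enter (3,5), '/' deflects up->right, move right to (3,6)
Step 5: enter (3,6), '.' pass, move right to (3,7)
Step 6: enter (3,7), '.' pass, move right to (3,8)
Step 7: at (3,8) — EXIT via right edge, pos 3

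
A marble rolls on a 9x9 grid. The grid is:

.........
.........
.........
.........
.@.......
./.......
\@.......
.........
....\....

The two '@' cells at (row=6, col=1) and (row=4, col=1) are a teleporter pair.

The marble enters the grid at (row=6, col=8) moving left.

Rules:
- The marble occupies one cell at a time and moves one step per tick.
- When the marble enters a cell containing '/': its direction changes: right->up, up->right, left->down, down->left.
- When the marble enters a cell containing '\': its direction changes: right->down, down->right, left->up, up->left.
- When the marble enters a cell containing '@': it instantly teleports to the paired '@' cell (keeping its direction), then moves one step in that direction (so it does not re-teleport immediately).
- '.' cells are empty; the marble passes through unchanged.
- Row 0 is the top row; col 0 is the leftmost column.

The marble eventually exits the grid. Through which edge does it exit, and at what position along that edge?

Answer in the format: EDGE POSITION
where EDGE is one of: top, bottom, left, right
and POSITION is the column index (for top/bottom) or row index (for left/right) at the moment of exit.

Answer: left 4

Derivation:
Step 1: enter (6,8), '.' pass, move left to (6,7)
Step 2: enter (6,7), '.' pass, move left to (6,6)
Step 3: enter (6,6), '.' pass, move left to (6,5)
Step 4: enter (6,5), '.' pass, move left to (6,4)
Step 5: enter (6,4), '.' pass, move left to (6,3)
Step 6: enter (6,3), '.' pass, move left to (6,2)
Step 7: enter (6,2), '.' pass, move left to (6,1)
Step 8: enter (6,1), '@' teleport (6,1)->(4,1), also enter (4,1), move left to (4,0)
Step 9: enter (4,0), '.' pass, move left to (4,-1)
Step 10: at (4,-1) — EXIT via left edge, pos 4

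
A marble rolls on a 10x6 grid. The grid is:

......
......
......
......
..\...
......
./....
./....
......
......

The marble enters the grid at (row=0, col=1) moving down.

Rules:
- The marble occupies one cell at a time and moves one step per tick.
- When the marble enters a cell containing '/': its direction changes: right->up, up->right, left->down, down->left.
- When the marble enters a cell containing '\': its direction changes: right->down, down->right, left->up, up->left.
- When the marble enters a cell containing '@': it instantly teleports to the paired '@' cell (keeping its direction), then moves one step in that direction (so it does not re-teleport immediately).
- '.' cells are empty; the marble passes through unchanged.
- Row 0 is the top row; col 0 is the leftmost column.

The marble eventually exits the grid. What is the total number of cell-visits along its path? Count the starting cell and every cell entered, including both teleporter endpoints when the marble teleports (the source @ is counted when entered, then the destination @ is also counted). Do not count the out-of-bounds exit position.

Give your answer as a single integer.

Answer: 8

Derivation:
Step 1: enter (0,1), '.' pass, move down to (1,1)
Step 2: enter (1,1), '.' pass, move down to (2,1)
Step 3: enter (2,1), '.' pass, move down to (3,1)
Step 4: enter (3,1), '.' pass, move down to (4,1)
Step 5: enter (4,1), '.' pass, move down to (5,1)
Step 6: enter (5,1), '.' pass, move down to (6,1)
Step 7: enter (6,1), '/' deflects down->left, move left to (6,0)
Step 8: enter (6,0), '.' pass, move left to (6,-1)
Step 9: at (6,-1) — EXIT via left edge, pos 6
Path length (cell visits): 8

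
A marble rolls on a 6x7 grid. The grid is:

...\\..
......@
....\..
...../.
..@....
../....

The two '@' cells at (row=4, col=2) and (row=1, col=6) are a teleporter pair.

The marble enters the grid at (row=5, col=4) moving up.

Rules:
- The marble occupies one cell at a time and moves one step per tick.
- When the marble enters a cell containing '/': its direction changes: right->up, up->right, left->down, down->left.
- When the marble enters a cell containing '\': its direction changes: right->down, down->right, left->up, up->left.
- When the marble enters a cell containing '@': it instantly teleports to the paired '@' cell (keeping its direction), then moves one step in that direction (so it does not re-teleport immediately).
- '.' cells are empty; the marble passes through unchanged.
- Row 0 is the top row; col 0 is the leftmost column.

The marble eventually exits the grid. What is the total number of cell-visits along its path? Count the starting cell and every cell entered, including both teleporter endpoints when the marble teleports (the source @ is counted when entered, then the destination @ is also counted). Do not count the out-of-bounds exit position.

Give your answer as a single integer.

Answer: 8

Derivation:
Step 1: enter (5,4), '.' pass, move up to (4,4)
Step 2: enter (4,4), '.' pass, move up to (3,4)
Step 3: enter (3,4), '.' pass, move up to (2,4)
Step 4: enter (2,4), '\' deflects up->left, move left to (2,3)
Step 5: enter (2,3), '.' pass, move left to (2,2)
Step 6: enter (2,2), '.' pass, move left to (2,1)
Step 7: enter (2,1), '.' pass, move left to (2,0)
Step 8: enter (2,0), '.' pass, move left to (2,-1)
Step 9: at (2,-1) — EXIT via left edge, pos 2
Path length (cell visits): 8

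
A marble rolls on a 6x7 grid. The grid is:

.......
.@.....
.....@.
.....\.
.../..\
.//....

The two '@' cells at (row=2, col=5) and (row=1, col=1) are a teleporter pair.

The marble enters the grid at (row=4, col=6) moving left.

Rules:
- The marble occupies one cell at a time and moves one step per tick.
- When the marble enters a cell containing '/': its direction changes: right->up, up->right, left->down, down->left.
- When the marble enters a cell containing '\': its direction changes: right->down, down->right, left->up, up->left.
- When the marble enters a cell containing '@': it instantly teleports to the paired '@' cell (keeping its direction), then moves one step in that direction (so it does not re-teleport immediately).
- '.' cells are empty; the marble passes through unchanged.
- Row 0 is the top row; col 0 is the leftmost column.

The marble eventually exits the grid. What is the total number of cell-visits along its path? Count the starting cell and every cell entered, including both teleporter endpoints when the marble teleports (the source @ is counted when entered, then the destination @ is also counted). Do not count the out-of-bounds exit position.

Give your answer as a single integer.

Answer: 5

Derivation:
Step 1: enter (4,6), '\' deflects left->up, move up to (3,6)
Step 2: enter (3,6), '.' pass, move up to (2,6)
Step 3: enter (2,6), '.' pass, move up to (1,6)
Step 4: enter (1,6), '.' pass, move up to (0,6)
Step 5: enter (0,6), '.' pass, move up to (-1,6)
Step 6: at (-1,6) — EXIT via top edge, pos 6
Path length (cell visits): 5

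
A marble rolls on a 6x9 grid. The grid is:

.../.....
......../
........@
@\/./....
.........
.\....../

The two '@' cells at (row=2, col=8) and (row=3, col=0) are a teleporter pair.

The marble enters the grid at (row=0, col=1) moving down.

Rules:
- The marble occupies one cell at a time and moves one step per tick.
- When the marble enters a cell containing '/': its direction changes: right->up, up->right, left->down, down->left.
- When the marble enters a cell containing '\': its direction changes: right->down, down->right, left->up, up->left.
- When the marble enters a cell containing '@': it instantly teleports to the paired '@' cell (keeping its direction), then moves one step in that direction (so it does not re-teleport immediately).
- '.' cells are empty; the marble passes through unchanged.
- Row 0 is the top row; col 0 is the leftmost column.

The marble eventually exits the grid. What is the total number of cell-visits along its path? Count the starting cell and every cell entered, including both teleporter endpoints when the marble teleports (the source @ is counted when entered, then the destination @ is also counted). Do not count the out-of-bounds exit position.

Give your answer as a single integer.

Step 1: enter (0,1), '.' pass, move down to (1,1)
Step 2: enter (1,1), '.' pass, move down to (2,1)
Step 3: enter (2,1), '.' pass, move down to (3,1)
Step 4: enter (3,1), '\' deflects down->right, move right to (3,2)
Step 5: enter (3,2), '/' deflects right->up, move up to (2,2)
Step 6: enter (2,2), '.' pass, move up to (1,2)
Step 7: enter (1,2), '.' pass, move up to (0,2)
Step 8: enter (0,2), '.' pass, move up to (-1,2)
Step 9: at (-1,2) — EXIT via top edge, pos 2
Path length (cell visits): 8

Answer: 8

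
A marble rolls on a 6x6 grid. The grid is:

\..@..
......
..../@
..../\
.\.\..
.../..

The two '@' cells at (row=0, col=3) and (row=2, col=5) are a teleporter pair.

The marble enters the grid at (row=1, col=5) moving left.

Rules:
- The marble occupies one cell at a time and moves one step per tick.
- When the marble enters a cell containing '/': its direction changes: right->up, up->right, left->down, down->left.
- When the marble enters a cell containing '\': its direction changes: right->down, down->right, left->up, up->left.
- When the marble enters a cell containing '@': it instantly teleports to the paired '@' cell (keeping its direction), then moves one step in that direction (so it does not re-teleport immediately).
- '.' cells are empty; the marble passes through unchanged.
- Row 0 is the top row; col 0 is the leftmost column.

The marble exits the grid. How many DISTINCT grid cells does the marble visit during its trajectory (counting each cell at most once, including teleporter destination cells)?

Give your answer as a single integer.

Step 1: enter (1,5), '.' pass, move left to (1,4)
Step 2: enter (1,4), '.' pass, move left to (1,3)
Step 3: enter (1,3), '.' pass, move left to (1,2)
Step 4: enter (1,2), '.' pass, move left to (1,1)
Step 5: enter (1,1), '.' pass, move left to (1,0)
Step 6: enter (1,0), '.' pass, move left to (1,-1)
Step 7: at (1,-1) — EXIT via left edge, pos 1
Distinct cells visited: 6 (path length 6)

Answer: 6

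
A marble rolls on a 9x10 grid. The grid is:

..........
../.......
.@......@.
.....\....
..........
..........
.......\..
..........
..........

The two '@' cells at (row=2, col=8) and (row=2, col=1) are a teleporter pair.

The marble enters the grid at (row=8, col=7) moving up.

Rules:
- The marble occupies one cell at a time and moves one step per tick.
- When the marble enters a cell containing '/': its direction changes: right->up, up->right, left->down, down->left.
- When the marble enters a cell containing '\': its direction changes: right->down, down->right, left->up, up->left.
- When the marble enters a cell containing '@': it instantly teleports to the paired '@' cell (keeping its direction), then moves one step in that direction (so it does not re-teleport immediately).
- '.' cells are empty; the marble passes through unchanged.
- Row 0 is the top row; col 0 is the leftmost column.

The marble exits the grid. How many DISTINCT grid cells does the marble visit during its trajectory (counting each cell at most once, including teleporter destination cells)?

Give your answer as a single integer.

Answer: 10

Derivation:
Step 1: enter (8,7), '.' pass, move up to (7,7)
Step 2: enter (7,7), '.' pass, move up to (6,7)
Step 3: enter (6,7), '\' deflects up->left, move left to (6,6)
Step 4: enter (6,6), '.' pass, move left to (6,5)
Step 5: enter (6,5), '.' pass, move left to (6,4)
Step 6: enter (6,4), '.' pass, move left to (6,3)
Step 7: enter (6,3), '.' pass, move left to (6,2)
Step 8: enter (6,2), '.' pass, move left to (6,1)
Step 9: enter (6,1), '.' pass, move left to (6,0)
Step 10: enter (6,0), '.' pass, move left to (6,-1)
Step 11: at (6,-1) — EXIT via left edge, pos 6
Distinct cells visited: 10 (path length 10)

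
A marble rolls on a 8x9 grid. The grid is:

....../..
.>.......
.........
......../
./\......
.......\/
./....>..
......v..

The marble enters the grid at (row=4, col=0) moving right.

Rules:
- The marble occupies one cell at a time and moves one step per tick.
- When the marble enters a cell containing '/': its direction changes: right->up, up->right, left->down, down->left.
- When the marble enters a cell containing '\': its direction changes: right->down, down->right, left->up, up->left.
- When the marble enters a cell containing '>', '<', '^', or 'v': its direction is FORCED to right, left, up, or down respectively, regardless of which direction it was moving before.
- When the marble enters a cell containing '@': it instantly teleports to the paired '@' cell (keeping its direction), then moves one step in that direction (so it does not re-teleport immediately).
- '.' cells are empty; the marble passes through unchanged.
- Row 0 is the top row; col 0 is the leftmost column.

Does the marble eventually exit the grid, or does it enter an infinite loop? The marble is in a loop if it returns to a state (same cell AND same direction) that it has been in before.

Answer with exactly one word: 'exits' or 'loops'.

Answer: exits

Derivation:
Step 1: enter (4,0), '.' pass, move right to (4,1)
Step 2: enter (4,1), '/' deflects right->up, move up to (3,1)
Step 3: enter (3,1), '.' pass, move up to (2,1)
Step 4: enter (2,1), '.' pass, move up to (1,1)
Step 5: enter (1,1), '>' forces up->right, move right to (1,2)
Step 6: enter (1,2), '.' pass, move right to (1,3)
Step 7: enter (1,3), '.' pass, move right to (1,4)
Step 8: enter (1,4), '.' pass, move right to (1,5)
Step 9: enter (1,5), '.' pass, move right to (1,6)
Step 10: enter (1,6), '.' pass, move right to (1,7)
Step 11: enter (1,7), '.' pass, move right to (1,8)
Step 12: enter (1,8), '.' pass, move right to (1,9)
Step 13: at (1,9) — EXIT via right edge, pos 1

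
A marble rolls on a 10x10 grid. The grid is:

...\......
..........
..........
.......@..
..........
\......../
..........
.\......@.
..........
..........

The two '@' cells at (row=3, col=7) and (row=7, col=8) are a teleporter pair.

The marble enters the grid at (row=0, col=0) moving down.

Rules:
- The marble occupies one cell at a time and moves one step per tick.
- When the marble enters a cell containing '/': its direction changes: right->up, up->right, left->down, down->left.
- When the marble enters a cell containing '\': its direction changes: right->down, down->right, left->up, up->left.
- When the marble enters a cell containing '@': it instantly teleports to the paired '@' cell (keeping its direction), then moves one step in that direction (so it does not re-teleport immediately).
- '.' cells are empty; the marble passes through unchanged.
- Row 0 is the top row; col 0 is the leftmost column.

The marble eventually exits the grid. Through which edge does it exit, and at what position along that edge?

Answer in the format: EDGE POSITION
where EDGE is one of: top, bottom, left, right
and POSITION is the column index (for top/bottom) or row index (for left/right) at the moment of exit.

Answer: top 9

Derivation:
Step 1: enter (0,0), '.' pass, move down to (1,0)
Step 2: enter (1,0), '.' pass, move down to (2,0)
Step 3: enter (2,0), '.' pass, move down to (3,0)
Step 4: enter (3,0), '.' pass, move down to (4,0)
Step 5: enter (4,0), '.' pass, move down to (5,0)
Step 6: enter (5,0), '\' deflects down->right, move right to (5,1)
Step 7: enter (5,1), '.' pass, move right to (5,2)
Step 8: enter (5,2), '.' pass, move right to (5,3)
Step 9: enter (5,3), '.' pass, move right to (5,4)
Step 10: enter (5,4), '.' pass, move right to (5,5)
Step 11: enter (5,5), '.' pass, move right to (5,6)
Step 12: enter (5,6), '.' pass, move right to (5,7)
Step 13: enter (5,7), '.' pass, move right to (5,8)
Step 14: enter (5,8), '.' pass, move right to (5,9)
Step 15: enter (5,9), '/' deflects right->up, move up to (4,9)
Step 16: enter (4,9), '.' pass, move up to (3,9)
Step 17: enter (3,9), '.' pass, move up to (2,9)
Step 18: enter (2,9), '.' pass, move up to (1,9)
Step 19: enter (1,9), '.' pass, move up to (0,9)
Step 20: enter (0,9), '.' pass, move up to (-1,9)
Step 21: at (-1,9) — EXIT via top edge, pos 9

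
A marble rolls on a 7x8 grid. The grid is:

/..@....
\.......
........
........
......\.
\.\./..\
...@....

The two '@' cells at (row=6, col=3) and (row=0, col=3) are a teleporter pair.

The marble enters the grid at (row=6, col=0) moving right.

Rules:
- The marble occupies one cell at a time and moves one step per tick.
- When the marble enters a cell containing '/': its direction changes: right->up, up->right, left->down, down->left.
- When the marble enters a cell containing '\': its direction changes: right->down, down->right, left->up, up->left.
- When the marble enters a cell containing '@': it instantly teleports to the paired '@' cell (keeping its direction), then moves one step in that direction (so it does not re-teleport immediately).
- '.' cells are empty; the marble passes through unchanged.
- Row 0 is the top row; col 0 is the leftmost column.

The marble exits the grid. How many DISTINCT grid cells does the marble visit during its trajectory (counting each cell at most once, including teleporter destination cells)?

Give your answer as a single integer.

Step 1: enter (6,0), '.' pass, move right to (6,1)
Step 2: enter (6,1), '.' pass, move right to (6,2)
Step 3: enter (6,2), '.' pass, move right to (6,3)
Step 4: enter (6,3), '@' teleport (6,3)->(0,3), also enter (0,3), move right to (0,4)
Step 5: enter (0,4), '.' pass, move right to (0,5)
Step 6: enter (0,5), '.' pass, move right to (0,6)
Step 7: enter (0,6), '.' pass, move right to (0,7)
Step 8: enter (0,7), '.' pass, move right to (0,8)
Step 9: at (0,8) — EXIT via right edge, pos 0
Distinct cells visited: 9 (path length 9)

Answer: 9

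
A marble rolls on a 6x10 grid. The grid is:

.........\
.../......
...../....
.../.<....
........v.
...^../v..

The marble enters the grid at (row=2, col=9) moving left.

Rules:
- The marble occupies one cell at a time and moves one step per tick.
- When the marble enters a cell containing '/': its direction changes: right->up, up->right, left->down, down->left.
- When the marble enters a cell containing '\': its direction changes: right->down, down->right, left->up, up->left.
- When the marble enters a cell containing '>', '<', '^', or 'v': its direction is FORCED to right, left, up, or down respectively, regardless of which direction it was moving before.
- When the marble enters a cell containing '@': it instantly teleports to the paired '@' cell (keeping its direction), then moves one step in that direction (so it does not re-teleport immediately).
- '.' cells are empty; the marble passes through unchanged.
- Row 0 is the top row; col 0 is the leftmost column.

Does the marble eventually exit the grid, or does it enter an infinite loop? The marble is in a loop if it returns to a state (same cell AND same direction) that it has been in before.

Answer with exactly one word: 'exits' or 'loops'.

Step 1: enter (2,9), '.' pass, move left to (2,8)
Step 2: enter (2,8), '.' pass, move left to (2,7)
Step 3: enter (2,7), '.' pass, move left to (2,6)
Step 4: enter (2,6), '.' pass, move left to (2,5)
Step 5: enter (2,5), '/' deflects left->down, move down to (3,5)
Step 6: enter (3,5), '<' forces down->left, move left to (3,4)
Step 7: enter (3,4), '.' pass, move left to (3,3)
Step 8: enter (3,3), '/' deflects left->down, move down to (4,3)
Step 9: enter (4,3), '.' pass, move down to (5,3)
Step 10: enter (5,3), '^' forces down->up, move up to (4,3)
Step 11: enter (4,3), '.' pass, move up to (3,3)
Step 12: enter (3,3), '/' deflects up->right, move right to (3,4)
Step 13: enter (3,4), '.' pass, move right to (3,5)
Step 14: enter (3,5), '<' forces right->left, move left to (3,4)
Step 15: at (3,4) dir=left — LOOP DETECTED (seen before)

Answer: loops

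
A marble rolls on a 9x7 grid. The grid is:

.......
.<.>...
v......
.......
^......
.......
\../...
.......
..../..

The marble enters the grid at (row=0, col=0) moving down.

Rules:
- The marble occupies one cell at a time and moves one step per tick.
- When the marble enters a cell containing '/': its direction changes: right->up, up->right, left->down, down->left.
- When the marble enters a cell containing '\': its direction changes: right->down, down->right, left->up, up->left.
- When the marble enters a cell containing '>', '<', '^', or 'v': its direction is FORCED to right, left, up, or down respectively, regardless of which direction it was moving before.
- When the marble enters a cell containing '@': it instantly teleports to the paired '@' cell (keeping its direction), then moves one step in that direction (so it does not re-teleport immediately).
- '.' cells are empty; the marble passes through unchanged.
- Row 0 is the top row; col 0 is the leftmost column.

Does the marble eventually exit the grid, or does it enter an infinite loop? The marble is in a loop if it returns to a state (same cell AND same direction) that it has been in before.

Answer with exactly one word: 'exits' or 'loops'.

Answer: loops

Derivation:
Step 1: enter (0,0), '.' pass, move down to (1,0)
Step 2: enter (1,0), '.' pass, move down to (2,0)
Step 3: enter (2,0), 'v' forces down->down, move down to (3,0)
Step 4: enter (3,0), '.' pass, move down to (4,0)
Step 5: enter (4,0), '^' forces down->up, move up to (3,0)
Step 6: enter (3,0), '.' pass, move up to (2,0)
Step 7: enter (2,0), 'v' forces up->down, move down to (3,0)
Step 8: at (3,0) dir=down — LOOP DETECTED (seen before)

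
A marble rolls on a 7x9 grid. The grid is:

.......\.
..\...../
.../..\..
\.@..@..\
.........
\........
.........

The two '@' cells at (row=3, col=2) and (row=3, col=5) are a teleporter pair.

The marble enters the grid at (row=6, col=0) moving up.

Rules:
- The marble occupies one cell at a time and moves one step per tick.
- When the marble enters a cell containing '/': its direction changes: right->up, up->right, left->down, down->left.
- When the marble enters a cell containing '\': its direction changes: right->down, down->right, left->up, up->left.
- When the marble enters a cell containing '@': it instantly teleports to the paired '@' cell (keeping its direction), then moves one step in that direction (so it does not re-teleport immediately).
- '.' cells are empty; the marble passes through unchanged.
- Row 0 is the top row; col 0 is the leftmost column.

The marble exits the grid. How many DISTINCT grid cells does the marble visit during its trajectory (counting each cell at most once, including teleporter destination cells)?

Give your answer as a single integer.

Step 1: enter (6,0), '.' pass, move up to (5,0)
Step 2: enter (5,0), '\' deflects up->left, move left to (5,-1)
Step 3: at (5,-1) — EXIT via left edge, pos 5
Distinct cells visited: 2 (path length 2)

Answer: 2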